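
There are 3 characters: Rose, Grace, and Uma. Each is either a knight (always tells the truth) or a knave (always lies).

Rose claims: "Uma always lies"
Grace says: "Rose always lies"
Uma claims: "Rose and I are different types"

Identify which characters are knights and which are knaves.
Rose is a knave.
Grace is a knight.
Uma is a knight.

Verification:
- Rose (knave) says "Uma always lies" - this is FALSE (a lie) because Uma is a knight.
- Grace (knight) says "Rose always lies" - this is TRUE because Rose is a knave.
- Uma (knight) says "Rose and I are different types" - this is TRUE because Uma is a knight and Rose is a knave.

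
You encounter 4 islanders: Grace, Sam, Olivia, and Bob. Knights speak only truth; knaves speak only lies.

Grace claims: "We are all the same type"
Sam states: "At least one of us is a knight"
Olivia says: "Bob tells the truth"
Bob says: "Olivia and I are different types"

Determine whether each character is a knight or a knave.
Grace is a knave.
Sam is a knight.
Olivia is a knave.
Bob is a knave.

Verification:
- Grace (knave) says "We are all the same type" - this is FALSE (a lie) because Sam is a knight and Grace, Olivia, and Bob are knaves.
- Sam (knight) says "At least one of us is a knight" - this is TRUE because Sam is a knight.
- Olivia (knave) says "Bob tells the truth" - this is FALSE (a lie) because Bob is a knave.
- Bob (knave) says "Olivia and I are different types" - this is FALSE (a lie) because Bob is a knave and Olivia is a knave.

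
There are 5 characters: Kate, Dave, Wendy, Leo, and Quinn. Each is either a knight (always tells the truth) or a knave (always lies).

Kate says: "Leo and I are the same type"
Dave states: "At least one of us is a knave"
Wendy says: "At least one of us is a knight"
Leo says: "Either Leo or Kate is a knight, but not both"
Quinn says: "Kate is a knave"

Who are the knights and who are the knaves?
Kate is a knave.
Dave is a knight.
Wendy is a knight.
Leo is a knight.
Quinn is a knight.

Verification:
- Kate (knave) says "Leo and I are the same type" - this is FALSE (a lie) because Kate is a knave and Leo is a knight.
- Dave (knight) says "At least one of us is a knave" - this is TRUE because Kate is a knave.
- Wendy (knight) says "At least one of us is a knight" - this is TRUE because Dave, Wendy, Leo, and Quinn are knights.
- Leo (knight) says "Either Leo or Kate is a knight, but not both" - this is TRUE because Leo is a knight and Kate is a knave.
- Quinn (knight) says "Kate is a knave" - this is TRUE because Kate is a knave.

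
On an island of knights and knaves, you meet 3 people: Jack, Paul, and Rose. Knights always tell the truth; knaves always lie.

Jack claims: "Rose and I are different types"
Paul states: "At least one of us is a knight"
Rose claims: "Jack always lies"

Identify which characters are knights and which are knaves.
Jack is a knight.
Paul is a knight.
Rose is a knave.

Verification:
- Jack (knight) says "Rose and I are different types" - this is TRUE because Jack is a knight and Rose is a knave.
- Paul (knight) says "At least one of us is a knight" - this is TRUE because Jack and Paul are knights.
- Rose (knave) says "Jack always lies" - this is FALSE (a lie) because Jack is a knight.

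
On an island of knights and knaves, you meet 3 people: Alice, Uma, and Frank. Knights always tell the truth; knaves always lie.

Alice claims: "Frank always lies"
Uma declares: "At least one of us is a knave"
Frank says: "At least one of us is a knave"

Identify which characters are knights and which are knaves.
Alice is a knave.
Uma is a knight.
Frank is a knight.

Verification:
- Alice (knave) says "Frank always lies" - this is FALSE (a lie) because Frank is a knight.
- Uma (knight) says "At least one of us is a knave" - this is TRUE because Alice is a knave.
- Frank (knight) says "At least one of us is a knave" - this is TRUE because Alice is a knave.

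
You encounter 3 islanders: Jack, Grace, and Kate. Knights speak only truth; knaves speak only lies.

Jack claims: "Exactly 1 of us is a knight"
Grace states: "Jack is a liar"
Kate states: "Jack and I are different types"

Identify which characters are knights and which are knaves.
Jack is a knave.
Grace is a knight.
Kate is a knight.

Verification:
- Jack (knave) says "Exactly 1 of us is a knight" - this is FALSE (a lie) because there are 2 knights.
- Grace (knight) says "Jack is a liar" - this is TRUE because Jack is a knave.
- Kate (knight) says "Jack and I are different types" - this is TRUE because Kate is a knight and Jack is a knave.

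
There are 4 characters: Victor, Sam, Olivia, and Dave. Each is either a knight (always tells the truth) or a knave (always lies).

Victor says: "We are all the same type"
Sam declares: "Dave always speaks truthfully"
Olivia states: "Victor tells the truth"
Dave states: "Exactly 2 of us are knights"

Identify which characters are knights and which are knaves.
Victor is a knave.
Sam is a knight.
Olivia is a knave.
Dave is a knight.

Verification:
- Victor (knave) says "We are all the same type" - this is FALSE (a lie) because Sam and Dave are knights and Victor and Olivia are knaves.
- Sam (knight) says "Dave always speaks truthfully" - this is TRUE because Dave is a knight.
- Olivia (knave) says "Victor tells the truth" - this is FALSE (a lie) because Victor is a knave.
- Dave (knight) says "Exactly 2 of us are knights" - this is TRUE because there are 2 knights.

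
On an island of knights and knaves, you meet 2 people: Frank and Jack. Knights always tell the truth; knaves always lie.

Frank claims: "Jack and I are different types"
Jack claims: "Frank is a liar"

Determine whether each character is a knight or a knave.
Frank is a knight.
Jack is a knave.

Verification:
- Frank (knight) says "Jack and I are different types" - this is TRUE because Frank is a knight and Jack is a knave.
- Jack (knave) says "Frank is a liar" - this is FALSE (a lie) because Frank is a knight.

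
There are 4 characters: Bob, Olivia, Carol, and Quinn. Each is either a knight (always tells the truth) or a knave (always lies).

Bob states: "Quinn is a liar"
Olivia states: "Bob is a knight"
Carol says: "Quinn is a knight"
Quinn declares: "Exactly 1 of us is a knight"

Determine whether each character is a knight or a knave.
Bob is a knight.
Olivia is a knight.
Carol is a knave.
Quinn is a knave.

Verification:
- Bob (knight) says "Quinn is a liar" - this is TRUE because Quinn is a knave.
- Olivia (knight) says "Bob is a knight" - this is TRUE because Bob is a knight.
- Carol (knave) says "Quinn is a knight" - this is FALSE (a lie) because Quinn is a knave.
- Quinn (knave) says "Exactly 1 of us is a knight" - this is FALSE (a lie) because there are 2 knights.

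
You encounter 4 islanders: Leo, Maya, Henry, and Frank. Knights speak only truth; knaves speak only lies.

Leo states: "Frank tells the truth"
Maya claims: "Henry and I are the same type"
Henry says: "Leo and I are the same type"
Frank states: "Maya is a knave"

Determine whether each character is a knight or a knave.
Leo is a knight.
Maya is a knave.
Henry is a knight.
Frank is a knight.

Verification:
- Leo (knight) says "Frank tells the truth" - this is TRUE because Frank is a knight.
- Maya (knave) says "Henry and I are the same type" - this is FALSE (a lie) because Maya is a knave and Henry is a knight.
- Henry (knight) says "Leo and I are the same type" - this is TRUE because Henry is a knight and Leo is a knight.
- Frank (knight) says "Maya is a knave" - this is TRUE because Maya is a knave.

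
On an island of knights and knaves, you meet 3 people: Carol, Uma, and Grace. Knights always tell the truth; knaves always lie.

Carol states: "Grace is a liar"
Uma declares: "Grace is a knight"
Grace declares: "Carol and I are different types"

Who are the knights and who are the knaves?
Carol is a knave.
Uma is a knight.
Grace is a knight.

Verification:
- Carol (knave) says "Grace is a liar" - this is FALSE (a lie) because Grace is a knight.
- Uma (knight) says "Grace is a knight" - this is TRUE because Grace is a knight.
- Grace (knight) says "Carol and I are different types" - this is TRUE because Grace is a knight and Carol is a knave.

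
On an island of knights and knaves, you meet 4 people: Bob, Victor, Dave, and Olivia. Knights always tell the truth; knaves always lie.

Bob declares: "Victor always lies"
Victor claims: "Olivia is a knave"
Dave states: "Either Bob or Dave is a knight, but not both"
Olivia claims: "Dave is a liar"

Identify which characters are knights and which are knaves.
Bob is a knave.
Victor is a knight.
Dave is a knight.
Olivia is a knave.

Verification:
- Bob (knave) says "Victor always lies" - this is FALSE (a lie) because Victor is a knight.
- Victor (knight) says "Olivia is a knave" - this is TRUE because Olivia is a knave.
- Dave (knight) says "Either Bob or Dave is a knight, but not both" - this is TRUE because Bob is a knave and Dave is a knight.
- Olivia (knave) says "Dave is a liar" - this is FALSE (a lie) because Dave is a knight.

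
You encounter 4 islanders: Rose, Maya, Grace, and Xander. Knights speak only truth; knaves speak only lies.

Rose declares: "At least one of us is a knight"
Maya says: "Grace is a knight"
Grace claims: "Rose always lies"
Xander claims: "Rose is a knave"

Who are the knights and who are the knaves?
Rose is a knight.
Maya is a knave.
Grace is a knave.
Xander is a knave.

Verification:
- Rose (knight) says "At least one of us is a knight" - this is TRUE because Rose is a knight.
- Maya (knave) says "Grace is a knight" - this is FALSE (a lie) because Grace is a knave.
- Grace (knave) says "Rose always lies" - this is FALSE (a lie) because Rose is a knight.
- Xander (knave) says "Rose is a knave" - this is FALSE (a lie) because Rose is a knight.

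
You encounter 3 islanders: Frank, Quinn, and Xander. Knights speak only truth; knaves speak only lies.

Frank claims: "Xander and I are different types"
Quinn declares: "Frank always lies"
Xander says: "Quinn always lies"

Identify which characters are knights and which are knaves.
Frank is a knave.
Quinn is a knight.
Xander is a knave.

Verification:
- Frank (knave) says "Xander and I are different types" - this is FALSE (a lie) because Frank is a knave and Xander is a knave.
- Quinn (knight) says "Frank always lies" - this is TRUE because Frank is a knave.
- Xander (knave) says "Quinn always lies" - this is FALSE (a lie) because Quinn is a knight.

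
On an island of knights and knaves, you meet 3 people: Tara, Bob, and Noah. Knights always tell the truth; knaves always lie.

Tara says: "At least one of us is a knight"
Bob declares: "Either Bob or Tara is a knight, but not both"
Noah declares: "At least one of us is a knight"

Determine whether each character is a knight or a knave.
Tara is a knave.
Bob is a knave.
Noah is a knave.

Verification:
- Tara (knave) says "At least one of us is a knight" - this is FALSE (a lie) because no one is a knight.
- Bob (knave) says "Either Bob or Tara is a knight, but not both" - this is FALSE (a lie) because Bob is a knave and Tara is a knave.
- Noah (knave) says "At least one of us is a knight" - this is FALSE (a lie) because no one is a knight.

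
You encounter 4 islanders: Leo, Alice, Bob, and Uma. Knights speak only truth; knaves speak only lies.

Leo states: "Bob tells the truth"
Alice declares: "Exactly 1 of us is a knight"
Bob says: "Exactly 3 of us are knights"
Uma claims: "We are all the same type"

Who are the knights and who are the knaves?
Leo is a knave.
Alice is a knight.
Bob is a knave.
Uma is a knave.

Verification:
- Leo (knave) says "Bob tells the truth" - this is FALSE (a lie) because Bob is a knave.
- Alice (knight) says "Exactly 1 of us is a knight" - this is TRUE because there are 1 knights.
- Bob (knave) says "Exactly 3 of us are knights" - this is FALSE (a lie) because there are 1 knights.
- Uma (knave) says "We are all the same type" - this is FALSE (a lie) because Alice is a knight and Leo, Bob, and Uma are knaves.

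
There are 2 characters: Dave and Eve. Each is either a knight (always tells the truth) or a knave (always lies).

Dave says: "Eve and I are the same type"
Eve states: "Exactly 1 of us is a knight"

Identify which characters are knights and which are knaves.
Dave is a knave.
Eve is a knight.

Verification:
- Dave (knave) says "Eve and I are the same type" - this is FALSE (a lie) because Dave is a knave and Eve is a knight.
- Eve (knight) says "Exactly 1 of us is a knight" - this is TRUE because there are 1 knights.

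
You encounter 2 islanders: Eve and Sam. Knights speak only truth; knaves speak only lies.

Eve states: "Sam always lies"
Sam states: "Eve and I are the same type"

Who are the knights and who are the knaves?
Eve is a knight.
Sam is a knave.

Verification:
- Eve (knight) says "Sam always lies" - this is TRUE because Sam is a knave.
- Sam (knave) says "Eve and I are the same type" - this is FALSE (a lie) because Sam is a knave and Eve is a knight.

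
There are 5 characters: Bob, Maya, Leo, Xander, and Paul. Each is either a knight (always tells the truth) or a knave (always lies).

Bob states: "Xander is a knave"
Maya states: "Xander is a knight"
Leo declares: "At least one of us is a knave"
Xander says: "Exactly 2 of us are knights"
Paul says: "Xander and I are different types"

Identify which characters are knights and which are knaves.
Bob is a knight.
Maya is a knave.
Leo is a knight.
Xander is a knave.
Paul is a knight.

Verification:
- Bob (knight) says "Xander is a knave" - this is TRUE because Xander is a knave.
- Maya (knave) says "Xander is a knight" - this is FALSE (a lie) because Xander is a knave.
- Leo (knight) says "At least one of us is a knave" - this is TRUE because Maya and Xander are knaves.
- Xander (knave) says "Exactly 2 of us are knights" - this is FALSE (a lie) because there are 3 knights.
- Paul (knight) says "Xander and I are different types" - this is TRUE because Paul is a knight and Xander is a knave.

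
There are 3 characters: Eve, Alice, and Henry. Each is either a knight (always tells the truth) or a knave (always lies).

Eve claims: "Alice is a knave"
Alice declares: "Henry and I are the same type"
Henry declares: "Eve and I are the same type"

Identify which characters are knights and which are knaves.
Eve is a knight.
Alice is a knave.
Henry is a knight.

Verification:
- Eve (knight) says "Alice is a knave" - this is TRUE because Alice is a knave.
- Alice (knave) says "Henry and I are the same type" - this is FALSE (a lie) because Alice is a knave and Henry is a knight.
- Henry (knight) says "Eve and I are the same type" - this is TRUE because Henry is a knight and Eve is a knight.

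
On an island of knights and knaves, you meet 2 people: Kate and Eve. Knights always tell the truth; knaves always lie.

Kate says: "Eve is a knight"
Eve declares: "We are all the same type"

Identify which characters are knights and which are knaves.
Kate is a knight.
Eve is a knight.

Verification:
- Kate (knight) says "Eve is a knight" - this is TRUE because Eve is a knight.
- Eve (knight) says "We are all the same type" - this is TRUE because Kate and Eve are knights.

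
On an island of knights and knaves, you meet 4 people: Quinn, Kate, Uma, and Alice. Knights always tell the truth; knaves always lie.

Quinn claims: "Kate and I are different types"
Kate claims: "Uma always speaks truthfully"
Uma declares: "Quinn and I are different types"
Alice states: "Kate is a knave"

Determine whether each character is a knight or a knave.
Quinn is a knave.
Kate is a knave.
Uma is a knave.
Alice is a knight.

Verification:
- Quinn (knave) says "Kate and I are different types" - this is FALSE (a lie) because Quinn is a knave and Kate is a knave.
- Kate (knave) says "Uma always speaks truthfully" - this is FALSE (a lie) because Uma is a knave.
- Uma (knave) says "Quinn and I are different types" - this is FALSE (a lie) because Uma is a knave and Quinn is a knave.
- Alice (knight) says "Kate is a knave" - this is TRUE because Kate is a knave.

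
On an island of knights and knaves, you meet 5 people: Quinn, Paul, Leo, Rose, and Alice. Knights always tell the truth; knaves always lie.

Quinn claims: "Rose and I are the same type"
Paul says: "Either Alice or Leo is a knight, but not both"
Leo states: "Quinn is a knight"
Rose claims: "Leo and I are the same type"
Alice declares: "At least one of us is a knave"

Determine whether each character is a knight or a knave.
Quinn is a knight.
Paul is a knave.
Leo is a knight.
Rose is a knight.
Alice is a knight.

Verification:
- Quinn (knight) says "Rose and I are the same type" - this is TRUE because Quinn is a knight and Rose is a knight.
- Paul (knave) says "Either Alice or Leo is a knight, but not both" - this is FALSE (a lie) because Alice is a knight and Leo is a knight.
- Leo (knight) says "Quinn is a knight" - this is TRUE because Quinn is a knight.
- Rose (knight) says "Leo and I are the same type" - this is TRUE because Rose is a knight and Leo is a knight.
- Alice (knight) says "At least one of us is a knave" - this is TRUE because Paul is a knave.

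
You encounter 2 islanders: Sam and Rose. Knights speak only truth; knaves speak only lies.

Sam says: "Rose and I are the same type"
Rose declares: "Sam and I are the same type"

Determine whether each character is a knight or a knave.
Sam is a knight.
Rose is a knight.

Verification:
- Sam (knight) says "Rose and I are the same type" - this is TRUE because Sam is a knight and Rose is a knight.
- Rose (knight) says "Sam and I are the same type" - this is TRUE because Rose is a knight and Sam is a knight.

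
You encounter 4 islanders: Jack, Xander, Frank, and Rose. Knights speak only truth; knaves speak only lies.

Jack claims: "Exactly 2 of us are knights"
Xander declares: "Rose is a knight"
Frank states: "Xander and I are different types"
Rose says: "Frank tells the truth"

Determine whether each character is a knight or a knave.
Jack is a knave.
Xander is a knave.
Frank is a knave.
Rose is a knave.

Verification:
- Jack (knave) says "Exactly 2 of us are knights" - this is FALSE (a lie) because there are 0 knights.
- Xander (knave) says "Rose is a knight" - this is FALSE (a lie) because Rose is a knave.
- Frank (knave) says "Xander and I are different types" - this is FALSE (a lie) because Frank is a knave and Xander is a knave.
- Rose (knave) says "Frank tells the truth" - this is FALSE (a lie) because Frank is a knave.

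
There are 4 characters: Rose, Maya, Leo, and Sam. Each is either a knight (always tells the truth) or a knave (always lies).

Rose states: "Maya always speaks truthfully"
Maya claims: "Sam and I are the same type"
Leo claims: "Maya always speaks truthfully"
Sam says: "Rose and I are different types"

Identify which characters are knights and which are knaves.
Rose is a knave.
Maya is a knave.
Leo is a knave.
Sam is a knight.

Verification:
- Rose (knave) says "Maya always speaks truthfully" - this is FALSE (a lie) because Maya is a knave.
- Maya (knave) says "Sam and I are the same type" - this is FALSE (a lie) because Maya is a knave and Sam is a knight.
- Leo (knave) says "Maya always speaks truthfully" - this is FALSE (a lie) because Maya is a knave.
- Sam (knight) says "Rose and I are different types" - this is TRUE because Sam is a knight and Rose is a knave.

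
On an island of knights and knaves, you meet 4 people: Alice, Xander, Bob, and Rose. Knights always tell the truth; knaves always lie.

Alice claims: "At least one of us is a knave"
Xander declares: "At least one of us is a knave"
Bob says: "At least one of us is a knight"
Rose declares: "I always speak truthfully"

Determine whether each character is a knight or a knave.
Alice is a knight.
Xander is a knight.
Bob is a knight.
Rose is a knave.

Verification:
- Alice (knight) says "At least one of us is a knave" - this is TRUE because Rose is a knave.
- Xander (knight) says "At least one of us is a knave" - this is TRUE because Rose is a knave.
- Bob (knight) says "At least one of us is a knight" - this is TRUE because Alice, Xander, and Bob are knights.
- Rose (knave) says "I always speak truthfully" - this is FALSE (a lie) because Rose is a knave.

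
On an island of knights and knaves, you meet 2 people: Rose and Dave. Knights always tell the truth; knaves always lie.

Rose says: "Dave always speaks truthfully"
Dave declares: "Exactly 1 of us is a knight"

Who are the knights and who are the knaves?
Rose is a knave.
Dave is a knave.

Verification:
- Rose (knave) says "Dave always speaks truthfully" - this is FALSE (a lie) because Dave is a knave.
- Dave (knave) says "Exactly 1 of us is a knight" - this is FALSE (a lie) because there are 0 knights.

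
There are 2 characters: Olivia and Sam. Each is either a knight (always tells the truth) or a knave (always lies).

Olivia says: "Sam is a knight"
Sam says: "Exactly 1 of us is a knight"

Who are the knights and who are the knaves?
Olivia is a knave.
Sam is a knave.

Verification:
- Olivia (knave) says "Sam is a knight" - this is FALSE (a lie) because Sam is a knave.
- Sam (knave) says "Exactly 1 of us is a knight" - this is FALSE (a lie) because there are 0 knights.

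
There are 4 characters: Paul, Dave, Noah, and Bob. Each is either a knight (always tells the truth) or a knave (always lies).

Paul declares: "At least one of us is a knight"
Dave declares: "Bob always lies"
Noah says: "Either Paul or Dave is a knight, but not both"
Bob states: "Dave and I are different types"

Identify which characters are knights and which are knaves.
Paul is a knight.
Dave is a knave.
Noah is a knight.
Bob is a knight.

Verification:
- Paul (knight) says "At least one of us is a knight" - this is TRUE because Paul, Noah, and Bob are knights.
- Dave (knave) says "Bob always lies" - this is FALSE (a lie) because Bob is a knight.
- Noah (knight) says "Either Paul or Dave is a knight, but not both" - this is TRUE because Paul is a knight and Dave is a knave.
- Bob (knight) says "Dave and I are different types" - this is TRUE because Bob is a knight and Dave is a knave.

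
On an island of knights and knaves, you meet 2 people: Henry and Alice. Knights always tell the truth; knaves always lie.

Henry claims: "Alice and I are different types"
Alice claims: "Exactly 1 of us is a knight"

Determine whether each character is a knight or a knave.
Henry is a knave.
Alice is a knave.

Verification:
- Henry (knave) says "Alice and I are different types" - this is FALSE (a lie) because Henry is a knave and Alice is a knave.
- Alice (knave) says "Exactly 1 of us is a knight" - this is FALSE (a lie) because there are 0 knights.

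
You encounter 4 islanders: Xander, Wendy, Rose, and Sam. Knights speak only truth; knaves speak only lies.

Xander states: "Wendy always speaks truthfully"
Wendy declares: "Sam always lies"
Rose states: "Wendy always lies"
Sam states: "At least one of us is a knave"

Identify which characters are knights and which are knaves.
Xander is a knave.
Wendy is a knave.
Rose is a knight.
Sam is a knight.

Verification:
- Xander (knave) says "Wendy always speaks truthfully" - this is FALSE (a lie) because Wendy is a knave.
- Wendy (knave) says "Sam always lies" - this is FALSE (a lie) because Sam is a knight.
- Rose (knight) says "Wendy always lies" - this is TRUE because Wendy is a knave.
- Sam (knight) says "At least one of us is a knave" - this is TRUE because Xander and Wendy are knaves.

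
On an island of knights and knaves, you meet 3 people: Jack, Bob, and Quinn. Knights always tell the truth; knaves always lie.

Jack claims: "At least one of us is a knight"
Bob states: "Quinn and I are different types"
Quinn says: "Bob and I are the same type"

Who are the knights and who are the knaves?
Jack is a knight.
Bob is a knight.
Quinn is a knave.

Verification:
- Jack (knight) says "At least one of us is a knight" - this is TRUE because Jack and Bob are knights.
- Bob (knight) says "Quinn and I are different types" - this is TRUE because Bob is a knight and Quinn is a knave.
- Quinn (knave) says "Bob and I are the same type" - this is FALSE (a lie) because Quinn is a knave and Bob is a knight.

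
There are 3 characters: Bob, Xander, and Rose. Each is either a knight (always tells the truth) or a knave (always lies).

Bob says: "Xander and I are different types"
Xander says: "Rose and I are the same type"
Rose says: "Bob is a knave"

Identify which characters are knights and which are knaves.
Bob is a knave.
Xander is a knave.
Rose is a knight.

Verification:
- Bob (knave) says "Xander and I are different types" - this is FALSE (a lie) because Bob is a knave and Xander is a knave.
- Xander (knave) says "Rose and I are the same type" - this is FALSE (a lie) because Xander is a knave and Rose is a knight.
- Rose (knight) says "Bob is a knave" - this is TRUE because Bob is a knave.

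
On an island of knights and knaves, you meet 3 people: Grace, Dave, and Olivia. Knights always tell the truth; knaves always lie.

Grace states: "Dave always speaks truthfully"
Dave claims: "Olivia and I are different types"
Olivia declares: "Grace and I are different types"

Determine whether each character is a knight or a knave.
Grace is a knave.
Dave is a knave.
Olivia is a knave.

Verification:
- Grace (knave) says "Dave always speaks truthfully" - this is FALSE (a lie) because Dave is a knave.
- Dave (knave) says "Olivia and I are different types" - this is FALSE (a lie) because Dave is a knave and Olivia is a knave.
- Olivia (knave) says "Grace and I are different types" - this is FALSE (a lie) because Olivia is a knave and Grace is a knave.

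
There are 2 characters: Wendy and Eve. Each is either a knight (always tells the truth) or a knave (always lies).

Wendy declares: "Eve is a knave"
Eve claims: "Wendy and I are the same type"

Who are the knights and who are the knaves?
Wendy is a knight.
Eve is a knave.

Verification:
- Wendy (knight) says "Eve is a knave" - this is TRUE because Eve is a knave.
- Eve (knave) says "Wendy and I are the same type" - this is FALSE (a lie) because Eve is a knave and Wendy is a knight.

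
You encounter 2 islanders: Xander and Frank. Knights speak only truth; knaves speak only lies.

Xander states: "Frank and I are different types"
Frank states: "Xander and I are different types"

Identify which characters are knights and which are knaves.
Xander is a knave.
Frank is a knave.

Verification:
- Xander (knave) says "Frank and I are different types" - this is FALSE (a lie) because Xander is a knave and Frank is a knave.
- Frank (knave) says "Xander and I are different types" - this is FALSE (a lie) because Frank is a knave and Xander is a knave.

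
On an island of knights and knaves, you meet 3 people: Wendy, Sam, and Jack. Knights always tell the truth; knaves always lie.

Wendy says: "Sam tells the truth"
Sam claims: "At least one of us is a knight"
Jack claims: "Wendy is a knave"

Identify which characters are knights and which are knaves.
Wendy is a knight.
Sam is a knight.
Jack is a knave.

Verification:
- Wendy (knight) says "Sam tells the truth" - this is TRUE because Sam is a knight.
- Sam (knight) says "At least one of us is a knight" - this is TRUE because Wendy and Sam are knights.
- Jack (knave) says "Wendy is a knave" - this is FALSE (a lie) because Wendy is a knight.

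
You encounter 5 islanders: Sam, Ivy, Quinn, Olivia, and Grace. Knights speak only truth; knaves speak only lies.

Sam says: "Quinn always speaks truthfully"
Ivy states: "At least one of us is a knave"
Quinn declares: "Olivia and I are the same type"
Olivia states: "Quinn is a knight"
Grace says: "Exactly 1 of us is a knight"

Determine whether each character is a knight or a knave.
Sam is a knight.
Ivy is a knight.
Quinn is a knight.
Olivia is a knight.
Grace is a knave.

Verification:
- Sam (knight) says "Quinn always speaks truthfully" - this is TRUE because Quinn is a knight.
- Ivy (knight) says "At least one of us is a knave" - this is TRUE because Grace is a knave.
- Quinn (knight) says "Olivia and I are the same type" - this is TRUE because Quinn is a knight and Olivia is a knight.
- Olivia (knight) says "Quinn is a knight" - this is TRUE because Quinn is a knight.
- Grace (knave) says "Exactly 1 of us is a knight" - this is FALSE (a lie) because there are 4 knights.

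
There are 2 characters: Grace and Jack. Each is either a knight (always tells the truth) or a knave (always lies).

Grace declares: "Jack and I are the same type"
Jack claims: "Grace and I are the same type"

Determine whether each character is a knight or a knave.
Grace is a knight.
Jack is a knight.

Verification:
- Grace (knight) says "Jack and I are the same type" - this is TRUE because Grace is a knight and Jack is a knight.
- Jack (knight) says "Grace and I are the same type" - this is TRUE because Jack is a knight and Grace is a knight.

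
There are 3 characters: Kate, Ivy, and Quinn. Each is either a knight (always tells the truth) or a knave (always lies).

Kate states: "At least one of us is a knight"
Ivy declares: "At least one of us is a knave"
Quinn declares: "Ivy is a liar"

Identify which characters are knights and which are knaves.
Kate is a knight.
Ivy is a knight.
Quinn is a knave.

Verification:
- Kate (knight) says "At least one of us is a knight" - this is TRUE because Kate and Ivy are knights.
- Ivy (knight) says "At least one of us is a knave" - this is TRUE because Quinn is a knave.
- Quinn (knave) says "Ivy is a liar" - this is FALSE (a lie) because Ivy is a knight.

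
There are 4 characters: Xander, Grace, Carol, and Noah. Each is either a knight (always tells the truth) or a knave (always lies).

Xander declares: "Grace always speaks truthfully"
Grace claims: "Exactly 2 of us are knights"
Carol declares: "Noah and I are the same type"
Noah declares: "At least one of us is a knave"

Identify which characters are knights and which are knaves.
Xander is a knave.
Grace is a knave.
Carol is a knave.
Noah is a knight.

Verification:
- Xander (knave) says "Grace always speaks truthfully" - this is FALSE (a lie) because Grace is a knave.
- Grace (knave) says "Exactly 2 of us are knights" - this is FALSE (a lie) because there are 1 knights.
- Carol (knave) says "Noah and I are the same type" - this is FALSE (a lie) because Carol is a knave and Noah is a knight.
- Noah (knight) says "At least one of us is a knave" - this is TRUE because Xander, Grace, and Carol are knaves.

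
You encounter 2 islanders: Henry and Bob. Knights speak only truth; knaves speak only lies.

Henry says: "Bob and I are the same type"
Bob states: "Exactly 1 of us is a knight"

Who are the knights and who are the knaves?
Henry is a knave.
Bob is a knight.

Verification:
- Henry (knave) says "Bob and I are the same type" - this is FALSE (a lie) because Henry is a knave and Bob is a knight.
- Bob (knight) says "Exactly 1 of us is a knight" - this is TRUE because there are 1 knights.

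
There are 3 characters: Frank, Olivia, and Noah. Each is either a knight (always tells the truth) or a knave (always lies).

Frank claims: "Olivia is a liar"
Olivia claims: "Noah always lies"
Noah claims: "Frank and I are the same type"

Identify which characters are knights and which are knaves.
Frank is a knight.
Olivia is a knave.
Noah is a knight.

Verification:
- Frank (knight) says "Olivia is a liar" - this is TRUE because Olivia is a knave.
- Olivia (knave) says "Noah always lies" - this is FALSE (a lie) because Noah is a knight.
- Noah (knight) says "Frank and I are the same type" - this is TRUE because Noah is a knight and Frank is a knight.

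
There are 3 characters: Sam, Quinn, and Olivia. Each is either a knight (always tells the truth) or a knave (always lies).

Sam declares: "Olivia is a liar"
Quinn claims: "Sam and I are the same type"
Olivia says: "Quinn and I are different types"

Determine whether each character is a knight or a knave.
Sam is a knight.
Quinn is a knave.
Olivia is a knave.

Verification:
- Sam (knight) says "Olivia is a liar" - this is TRUE because Olivia is a knave.
- Quinn (knave) says "Sam and I are the same type" - this is FALSE (a lie) because Quinn is a knave and Sam is a knight.
- Olivia (knave) says "Quinn and I are different types" - this is FALSE (a lie) because Olivia is a knave and Quinn is a knave.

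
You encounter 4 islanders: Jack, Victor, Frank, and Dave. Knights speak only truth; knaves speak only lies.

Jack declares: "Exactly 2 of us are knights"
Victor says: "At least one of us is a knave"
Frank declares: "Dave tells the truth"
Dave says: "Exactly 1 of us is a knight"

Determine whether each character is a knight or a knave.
Jack is a knight.
Victor is a knight.
Frank is a knave.
Dave is a knave.

Verification:
- Jack (knight) says "Exactly 2 of us are knights" - this is TRUE because there are 2 knights.
- Victor (knight) says "At least one of us is a knave" - this is TRUE because Frank and Dave are knaves.
- Frank (knave) says "Dave tells the truth" - this is FALSE (a lie) because Dave is a knave.
- Dave (knave) says "Exactly 1 of us is a knight" - this is FALSE (a lie) because there are 2 knights.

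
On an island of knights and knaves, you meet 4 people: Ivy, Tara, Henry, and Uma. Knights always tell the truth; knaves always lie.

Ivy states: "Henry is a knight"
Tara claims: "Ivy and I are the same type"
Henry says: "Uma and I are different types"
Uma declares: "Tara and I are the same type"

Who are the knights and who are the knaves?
Ivy is a knight.
Tara is a knight.
Henry is a knight.
Uma is a knave.

Verification:
- Ivy (knight) says "Henry is a knight" - this is TRUE because Henry is a knight.
- Tara (knight) says "Ivy and I are the same type" - this is TRUE because Tara is a knight and Ivy is a knight.
- Henry (knight) says "Uma and I are different types" - this is TRUE because Henry is a knight and Uma is a knave.
- Uma (knave) says "Tara and I are the same type" - this is FALSE (a lie) because Uma is a knave and Tara is a knight.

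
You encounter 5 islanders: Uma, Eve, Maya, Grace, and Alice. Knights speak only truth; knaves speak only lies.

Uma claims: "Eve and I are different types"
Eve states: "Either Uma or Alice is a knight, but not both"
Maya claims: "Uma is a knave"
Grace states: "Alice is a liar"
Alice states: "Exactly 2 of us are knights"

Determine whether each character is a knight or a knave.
Uma is a knight.
Eve is a knave.
Maya is a knave.
Grace is a knave.
Alice is a knight.

Verification:
- Uma (knight) says "Eve and I are different types" - this is TRUE because Uma is a knight and Eve is a knave.
- Eve (knave) says "Either Uma or Alice is a knight, but not both" - this is FALSE (a lie) because Uma is a knight and Alice is a knight.
- Maya (knave) says "Uma is a knave" - this is FALSE (a lie) because Uma is a knight.
- Grace (knave) says "Alice is a liar" - this is FALSE (a lie) because Alice is a knight.
- Alice (knight) says "Exactly 2 of us are knights" - this is TRUE because there are 2 knights.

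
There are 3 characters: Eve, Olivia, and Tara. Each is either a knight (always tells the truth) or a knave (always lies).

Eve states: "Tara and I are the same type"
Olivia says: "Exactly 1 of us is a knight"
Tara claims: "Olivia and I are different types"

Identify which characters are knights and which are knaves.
Eve is a knight.
Olivia is a knave.
Tara is a knight.

Verification:
- Eve (knight) says "Tara and I are the same type" - this is TRUE because Eve is a knight and Tara is a knight.
- Olivia (knave) says "Exactly 1 of us is a knight" - this is FALSE (a lie) because there are 2 knights.
- Tara (knight) says "Olivia and I are different types" - this is TRUE because Tara is a knight and Olivia is a knave.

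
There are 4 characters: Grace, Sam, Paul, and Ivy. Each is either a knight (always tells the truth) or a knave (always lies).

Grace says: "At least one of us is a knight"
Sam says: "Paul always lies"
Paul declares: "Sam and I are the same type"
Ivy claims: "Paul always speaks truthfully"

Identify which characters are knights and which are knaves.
Grace is a knight.
Sam is a knight.
Paul is a knave.
Ivy is a knave.

Verification:
- Grace (knight) says "At least one of us is a knight" - this is TRUE because Grace and Sam are knights.
- Sam (knight) says "Paul always lies" - this is TRUE because Paul is a knave.
- Paul (knave) says "Sam and I are the same type" - this is FALSE (a lie) because Paul is a knave and Sam is a knight.
- Ivy (knave) says "Paul always speaks truthfully" - this is FALSE (a lie) because Paul is a knave.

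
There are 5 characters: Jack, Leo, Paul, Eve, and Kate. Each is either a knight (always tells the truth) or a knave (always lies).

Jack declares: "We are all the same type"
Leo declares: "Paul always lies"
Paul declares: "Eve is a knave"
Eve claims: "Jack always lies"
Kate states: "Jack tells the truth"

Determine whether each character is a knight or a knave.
Jack is a knave.
Leo is a knight.
Paul is a knave.
Eve is a knight.
Kate is a knave.

Verification:
- Jack (knave) says "We are all the same type" - this is FALSE (a lie) because Leo and Eve are knights and Jack, Paul, and Kate are knaves.
- Leo (knight) says "Paul always lies" - this is TRUE because Paul is a knave.
- Paul (knave) says "Eve is a knave" - this is FALSE (a lie) because Eve is a knight.
- Eve (knight) says "Jack always lies" - this is TRUE because Jack is a knave.
- Kate (knave) says "Jack tells the truth" - this is FALSE (a lie) because Jack is a knave.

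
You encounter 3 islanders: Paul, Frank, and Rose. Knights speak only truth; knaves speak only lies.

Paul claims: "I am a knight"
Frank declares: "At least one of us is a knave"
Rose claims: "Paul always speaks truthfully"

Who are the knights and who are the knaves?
Paul is a knave.
Frank is a knight.
Rose is a knave.

Verification:
- Paul (knave) says "I am a knight" - this is FALSE (a lie) because Paul is a knave.
- Frank (knight) says "At least one of us is a knave" - this is TRUE because Paul and Rose are knaves.
- Rose (knave) says "Paul always speaks truthfully" - this is FALSE (a lie) because Paul is a knave.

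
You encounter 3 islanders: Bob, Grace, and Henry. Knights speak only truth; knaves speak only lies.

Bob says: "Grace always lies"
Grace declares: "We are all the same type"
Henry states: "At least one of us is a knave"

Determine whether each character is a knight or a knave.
Bob is a knight.
Grace is a knave.
Henry is a knight.

Verification:
- Bob (knight) says "Grace always lies" - this is TRUE because Grace is a knave.
- Grace (knave) says "We are all the same type" - this is FALSE (a lie) because Bob and Henry are knights and Grace is a knave.
- Henry (knight) says "At least one of us is a knave" - this is TRUE because Grace is a knave.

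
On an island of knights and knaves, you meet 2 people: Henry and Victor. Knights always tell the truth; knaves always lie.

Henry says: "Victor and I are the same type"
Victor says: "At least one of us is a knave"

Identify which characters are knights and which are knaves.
Henry is a knave.
Victor is a knight.

Verification:
- Henry (knave) says "Victor and I are the same type" - this is FALSE (a lie) because Henry is a knave and Victor is a knight.
- Victor (knight) says "At least one of us is a knave" - this is TRUE because Henry is a knave.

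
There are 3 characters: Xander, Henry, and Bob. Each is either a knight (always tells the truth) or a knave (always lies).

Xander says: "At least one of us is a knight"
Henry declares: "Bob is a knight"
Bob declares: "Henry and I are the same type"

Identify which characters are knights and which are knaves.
Xander is a knight.
Henry is a knight.
Bob is a knight.

Verification:
- Xander (knight) says "At least one of us is a knight" - this is TRUE because Xander, Henry, and Bob are knights.
- Henry (knight) says "Bob is a knight" - this is TRUE because Bob is a knight.
- Bob (knight) says "Henry and I are the same type" - this is TRUE because Bob is a knight and Henry is a knight.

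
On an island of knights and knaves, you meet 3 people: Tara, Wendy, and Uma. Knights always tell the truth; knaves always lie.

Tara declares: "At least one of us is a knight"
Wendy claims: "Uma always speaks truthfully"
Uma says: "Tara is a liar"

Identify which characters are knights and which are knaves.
Tara is a knight.
Wendy is a knave.
Uma is a knave.

Verification:
- Tara (knight) says "At least one of us is a knight" - this is TRUE because Tara is a knight.
- Wendy (knave) says "Uma always speaks truthfully" - this is FALSE (a lie) because Uma is a knave.
- Uma (knave) says "Tara is a liar" - this is FALSE (a lie) because Tara is a knight.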